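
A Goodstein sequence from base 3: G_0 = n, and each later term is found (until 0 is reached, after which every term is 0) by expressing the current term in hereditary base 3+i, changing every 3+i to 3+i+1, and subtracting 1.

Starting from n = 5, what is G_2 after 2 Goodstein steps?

5

[0] 5 ≡ 3 + 2 (base 3). Lift 4: 6. −1: 5.
[1] 5 ≡ 4 + 1 (base 4). Lift 5: 6. −1: 5.
[2] 5 ≡ 5 (base 5). Lift 6: 6. −1: 5.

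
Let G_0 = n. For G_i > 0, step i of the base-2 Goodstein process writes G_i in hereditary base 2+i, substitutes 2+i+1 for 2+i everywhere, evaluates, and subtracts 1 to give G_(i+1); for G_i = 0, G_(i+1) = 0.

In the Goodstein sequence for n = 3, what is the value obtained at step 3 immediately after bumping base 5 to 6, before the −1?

2

base 2: 3 = 2 + 1; at 3: 3 + 1 = 4; next = 3
base 3: 3 = 3; at 4: 4 = 4; next = 3
base 4: 3 = 3; at 5: 3 = 3; next = 2
base 5: 2 = 2; at 6: 2 = 2; next = 1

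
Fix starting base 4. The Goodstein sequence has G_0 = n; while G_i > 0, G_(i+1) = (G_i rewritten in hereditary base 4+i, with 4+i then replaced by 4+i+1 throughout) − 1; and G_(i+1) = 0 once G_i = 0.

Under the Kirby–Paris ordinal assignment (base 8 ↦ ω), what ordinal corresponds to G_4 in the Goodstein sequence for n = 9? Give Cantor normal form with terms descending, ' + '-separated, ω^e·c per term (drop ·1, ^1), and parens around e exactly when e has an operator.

ω + 3

i=0: 9 = 2·4 + 1 (b=4); 4→5: 2·5 + 1 = 11; 11−1 = 10
i=1: 10 = 2·5 (b=5); 5→6: 2·6 = 12; 12−1 = 11
i=2: 11 = 6 + 5 (b=6); 6→7: 7 + 5 = 12; 12−1 = 11
i=3: 11 = 7 + 4 (b=7); 7→8: 8 + 4 = 12; 12−1 = 11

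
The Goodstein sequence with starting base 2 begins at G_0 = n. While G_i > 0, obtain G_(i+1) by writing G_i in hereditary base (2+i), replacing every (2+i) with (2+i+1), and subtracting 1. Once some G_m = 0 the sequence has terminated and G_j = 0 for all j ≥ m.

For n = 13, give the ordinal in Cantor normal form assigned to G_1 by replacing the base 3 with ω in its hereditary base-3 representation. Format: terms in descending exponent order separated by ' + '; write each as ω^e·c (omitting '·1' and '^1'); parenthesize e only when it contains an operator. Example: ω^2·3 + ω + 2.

ω^(ω + 1) + ω^ω

G_0 = 13. HB_2(13) = 2^(2 + 1) + 2^2 + 1. Bump = 109. G_1 = 108.
G_1 = 108. HB_3(108) = 3^(3 + 1) + 3^3. Bump = 1280. G_2 = 1279.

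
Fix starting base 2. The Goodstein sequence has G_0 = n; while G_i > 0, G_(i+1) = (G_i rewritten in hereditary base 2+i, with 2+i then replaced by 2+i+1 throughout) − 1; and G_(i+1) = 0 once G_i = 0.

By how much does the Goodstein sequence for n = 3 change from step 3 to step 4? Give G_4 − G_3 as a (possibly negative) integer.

-1

G_0 = 3. HB_2(3) = 2 + 1. Bump = 4. G_1 = 3.
G_1 = 3. HB_3(3) = 3. Bump = 4. G_2 = 3.
G_2 = 3. HB_4(3) = 3. Bump = 3. G_3 = 2.
G_3 = 2. HB_5(2) = 2. Bump = 2. G_4 = 1.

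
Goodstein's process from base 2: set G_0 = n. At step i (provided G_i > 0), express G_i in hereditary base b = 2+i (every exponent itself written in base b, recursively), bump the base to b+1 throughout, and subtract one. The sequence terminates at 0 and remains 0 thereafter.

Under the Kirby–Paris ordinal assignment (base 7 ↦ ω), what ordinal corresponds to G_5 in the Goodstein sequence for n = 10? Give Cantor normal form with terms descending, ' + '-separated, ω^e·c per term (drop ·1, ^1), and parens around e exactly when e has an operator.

ω^ω·5 + ω^5·5 + ω^4·5 + ω^3·5 + ω^2·5 + ω·5 + 4

base 2: 10 = 2^(2 + 1) + 2; at 3: 3^(3 + 1) + 3 = 84; next = 83
base 3: 83 = 3^(3 + 1) + 2; at 4: 4^(4 + 1) + 2 = 1026; next = 1025
base 4: 1025 = 4^(4 + 1) + 1; at 5: 5^(5 + 1) + 1 = 15626; next = 15625
base 5: 15625 = 5^(5 + 1); at 6: 6^(6 + 1) = 279936; next = 279935
base 6: 279935 = 5·6^6 + 5·6^5 + 5·6^4 + 5·6^3 + 5·6^2 + 5·6 + 5; at 7: 5·7^7 + 5·7^5 + 5·7^4 + 5·7^3 + 5·7^2 + 5·7 + 5 = 4215755; next = 4215754
base 7: 4215754 = 5·7^7 + 5·7^5 + 5·7^4 + 5·7^3 + 5·7^2 + 5·7 + 4; at 8: 5·8^8 + 5·8^5 + 5·8^4 + 5·8^3 + 5·8^2 + 5·8 + 4 = 84073324; next = 84073323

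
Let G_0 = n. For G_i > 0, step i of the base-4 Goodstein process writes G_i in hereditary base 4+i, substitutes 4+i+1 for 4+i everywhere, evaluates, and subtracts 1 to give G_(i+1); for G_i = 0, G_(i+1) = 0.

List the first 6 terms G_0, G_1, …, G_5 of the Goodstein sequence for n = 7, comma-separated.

step 0: 7 = 4 + 3; sub 5 for 4: 5 + 3; = 8; G_1 = 8−1 = 7
step 1: 7 = 5 + 2; sub 6 for 5: 6 + 2; = 8; G_2 = 8−1 = 7
step 2: 7 = 6 + 1; sub 7 for 6: 7 + 1; = 8; G_3 = 8−1 = 7
step 3: 7 = 7; sub 8 for 7: 8; = 8; G_4 = 8−1 = 7
step 4: 7 = 7; sub 9 for 8: 7; = 7; G_5 = 7−1 = 6

7, 7, 7, 7, 7, 6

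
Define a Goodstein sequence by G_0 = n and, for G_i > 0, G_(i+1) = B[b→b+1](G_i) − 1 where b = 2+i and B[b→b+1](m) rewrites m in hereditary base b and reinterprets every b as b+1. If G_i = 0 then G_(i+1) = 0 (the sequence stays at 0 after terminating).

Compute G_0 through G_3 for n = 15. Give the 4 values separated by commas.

15, 111, 1283, 18752

base 2: 15 = 2^(2 + 1) + 2^2 + 2 + 1; at 3: 3^(3 + 1) + 3^3 + 3 + 1 = 112; next = 111
base 3: 111 = 3^(3 + 1) + 3^3 + 3; at 4: 4^(4 + 1) + 4^4 + 4 = 1284; next = 1283
base 4: 1283 = 4^(4 + 1) + 4^4 + 3; at 5: 5^(5 + 1) + 5^5 + 3 = 18753; next = 18752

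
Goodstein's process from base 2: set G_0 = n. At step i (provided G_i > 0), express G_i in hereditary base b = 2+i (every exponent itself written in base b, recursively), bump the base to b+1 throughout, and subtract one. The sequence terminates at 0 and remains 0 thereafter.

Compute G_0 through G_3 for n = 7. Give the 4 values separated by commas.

[0] 7 ≡ 2^2 + 2 + 1 (base 2). Lift 3: 31. −1: 30.
[1] 30 ≡ 3^3 + 3 (base 3). Lift 4: 260. −1: 259.
[2] 259 ≡ 4^4 + 3 (base 4). Lift 5: 3128. −1: 3127.

7, 30, 259, 3127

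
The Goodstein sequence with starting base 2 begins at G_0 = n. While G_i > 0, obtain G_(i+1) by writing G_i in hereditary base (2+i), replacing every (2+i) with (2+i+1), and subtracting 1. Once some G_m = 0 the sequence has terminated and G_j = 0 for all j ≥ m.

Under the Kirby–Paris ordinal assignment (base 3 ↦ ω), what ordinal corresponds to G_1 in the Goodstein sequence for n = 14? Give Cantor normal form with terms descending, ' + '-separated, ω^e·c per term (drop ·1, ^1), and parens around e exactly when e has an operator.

ω^(ω + 1) + ω^ω + 2

i=0: 14 = 2^(2 + 1) + 2^2 + 2 (b=2); 2→3: 3^(3 + 1) + 3^3 + 3 = 111; 111−1 = 110
i=1: 110 = 3^(3 + 1) + 3^3 + 2 (b=3); 3→4: 4^(4 + 1) + 4^4 + 2 = 1282; 1282−1 = 1281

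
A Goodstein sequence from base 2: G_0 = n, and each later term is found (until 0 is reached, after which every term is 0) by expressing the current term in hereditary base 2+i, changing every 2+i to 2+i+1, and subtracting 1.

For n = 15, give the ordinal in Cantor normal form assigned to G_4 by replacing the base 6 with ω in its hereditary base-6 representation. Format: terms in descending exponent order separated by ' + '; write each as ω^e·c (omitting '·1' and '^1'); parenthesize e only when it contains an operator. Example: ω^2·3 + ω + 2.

ω^(ω + 1) + ω^ω + 1

[0] 15 ≡ 2^(2 + 1) + 2^2 + 2 + 1 (base 2). Lift 3: 112. −1: 111.
[1] 111 ≡ 3^(3 + 1) + 3^3 + 3 (base 3). Lift 4: 1284. −1: 1283.
[2] 1283 ≡ 4^(4 + 1) + 4^4 + 3 (base 4). Lift 5: 18753. −1: 18752.
[3] 18752 ≡ 5^(5 + 1) + 5^5 + 2 (base 5). Lift 6: 326594. −1: 326593.
[4] 326593 ≡ 6^(6 + 1) + 6^6 + 1 (base 6). Lift 7: 6588345. −1: 6588344.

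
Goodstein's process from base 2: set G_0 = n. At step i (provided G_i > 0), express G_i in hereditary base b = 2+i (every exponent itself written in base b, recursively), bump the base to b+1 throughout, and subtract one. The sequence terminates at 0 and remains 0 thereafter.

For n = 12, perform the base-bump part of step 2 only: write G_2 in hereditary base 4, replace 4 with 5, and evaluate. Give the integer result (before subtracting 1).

15686

base 2: 12 = 2^(2 + 1) + 2^2; at 3: 3^(3 + 1) + 3^3 = 108; next = 107
base 3: 107 = 3^(3 + 1) + 2·3^2 + 2·3 + 2; at 4: 4^(4 + 1) + 2·4^2 + 2·4 + 2 = 1066; next = 1065
base 4: 1065 = 4^(4 + 1) + 2·4^2 + 2·4 + 1; at 5: 5^(5 + 1) + 2·5^2 + 2·5 + 1 = 15686; next = 15685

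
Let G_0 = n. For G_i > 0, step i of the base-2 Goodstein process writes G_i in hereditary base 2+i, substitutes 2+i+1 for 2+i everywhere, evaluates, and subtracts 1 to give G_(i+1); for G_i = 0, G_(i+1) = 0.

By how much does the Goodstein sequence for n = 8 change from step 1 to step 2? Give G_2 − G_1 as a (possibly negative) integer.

(0) 8|_2 = 2^(2 + 1) ↦ 3^(3 + 1)|_3 = 81 ⇒ 80
(1) 80|_3 = 2·3^3 + 2·3^2 + 2·3 + 2 ↦ 2·4^4 + 2·4^2 + 2·4 + 2|_4 = 554 ⇒ 553

473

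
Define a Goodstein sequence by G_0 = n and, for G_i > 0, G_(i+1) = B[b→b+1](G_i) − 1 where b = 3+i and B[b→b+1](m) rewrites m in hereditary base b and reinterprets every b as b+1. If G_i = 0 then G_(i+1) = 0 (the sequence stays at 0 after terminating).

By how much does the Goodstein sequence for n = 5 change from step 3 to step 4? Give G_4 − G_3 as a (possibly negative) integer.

G_0=5  [base 3] 3 + 2  →[3↦4]→  4 + 2 = 6  −1 ⇒ G_1=5
G_1=5  [base 4] 4 + 1  →[4↦5]→  5 + 1 = 6  −1 ⇒ G_2=5
G_2=5  [base 5] 5  →[5↦6]→  6 = 6  −1 ⇒ G_3=5
G_3=5  [base 6] 5  →[6↦7]→  5 = 5  −1 ⇒ G_4=4

-1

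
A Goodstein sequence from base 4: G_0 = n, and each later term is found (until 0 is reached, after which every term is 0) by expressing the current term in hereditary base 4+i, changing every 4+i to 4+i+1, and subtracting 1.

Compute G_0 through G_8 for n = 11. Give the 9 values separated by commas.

11, 12, 13, 14, 15, 15, 15, 15, 15

base 4: 11 = 2·4 + 3; at 5: 2·5 + 3 = 13; next = 12
base 5: 12 = 2·5 + 2; at 6: 2·6 + 2 = 14; next = 13
base 6: 13 = 2·6 + 1; at 7: 2·7 + 1 = 15; next = 14
base 7: 14 = 2·7; at 8: 2·8 = 16; next = 15
base 8: 15 = 8 + 7; at 9: 9 + 7 = 16; next = 15
base 9: 15 = 9 + 6; at 10: 10 + 6 = 16; next = 15
base 10: 15 = 10 + 5; at 11: 11 + 5 = 16; next = 15
base 11: 15 = 11 + 4; at 12: 12 + 4 = 16; next = 15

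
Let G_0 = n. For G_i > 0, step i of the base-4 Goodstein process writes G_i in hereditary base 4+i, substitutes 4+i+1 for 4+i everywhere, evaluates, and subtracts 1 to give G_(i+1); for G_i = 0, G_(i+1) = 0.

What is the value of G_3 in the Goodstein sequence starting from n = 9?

11

G_0 = 9. HB_4(9) = 2·4 + 1. Bump = 11. G_1 = 10.
G_1 = 10. HB_5(10) = 2·5. Bump = 12. G_2 = 11.
G_2 = 11. HB_6(11) = 6 + 5. Bump = 12. G_3 = 11.
G_3 = 11. HB_7(11) = 7 + 4. Bump = 12. G_4 = 11.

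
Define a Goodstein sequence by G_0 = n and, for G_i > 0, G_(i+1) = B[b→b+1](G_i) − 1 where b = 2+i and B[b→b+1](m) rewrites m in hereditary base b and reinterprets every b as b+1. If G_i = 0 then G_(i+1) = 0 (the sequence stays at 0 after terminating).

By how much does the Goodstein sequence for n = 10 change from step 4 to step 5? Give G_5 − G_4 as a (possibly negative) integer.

3935819

base 2: 10 = 2^(2 + 1) + 2; at 3: 3^(3 + 1) + 3 = 84; next = 83
base 3: 83 = 3^(3 + 1) + 2; at 4: 4^(4 + 1) + 2 = 1026; next = 1025
base 4: 1025 = 4^(4 + 1) + 1; at 5: 5^(5 + 1) + 1 = 15626; next = 15625
base 5: 15625 = 5^(5 + 1); at 6: 6^(6 + 1) = 279936; next = 279935
base 6: 279935 = 5·6^6 + 5·6^5 + 5·6^4 + 5·6^3 + 5·6^2 + 5·6 + 5; at 7: 5·7^7 + 5·7^5 + 5·7^4 + 5·7^3 + 5·7^2 + 5·7 + 5 = 4215755; next = 4215754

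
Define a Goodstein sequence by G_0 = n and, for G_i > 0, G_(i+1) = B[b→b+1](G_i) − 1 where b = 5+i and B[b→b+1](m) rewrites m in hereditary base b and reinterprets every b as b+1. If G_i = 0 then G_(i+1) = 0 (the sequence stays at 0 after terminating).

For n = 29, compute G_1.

39

i=0: 29 = 5^2 + 4 (b=5); 5→6: 6^2 + 4 = 40; 40−1 = 39
i=1: 39 = 6^2 + 3 (b=6); 6→7: 7^2 + 3 = 52; 52−1 = 51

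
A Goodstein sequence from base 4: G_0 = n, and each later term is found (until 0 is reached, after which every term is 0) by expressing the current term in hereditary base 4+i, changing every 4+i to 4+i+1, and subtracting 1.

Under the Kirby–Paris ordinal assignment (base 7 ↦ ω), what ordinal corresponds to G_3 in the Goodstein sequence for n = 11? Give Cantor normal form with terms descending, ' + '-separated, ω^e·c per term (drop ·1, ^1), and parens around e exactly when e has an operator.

i=0: 11 = 2·4 + 3 (b=4); 4→5: 2·5 + 3 = 13; 13−1 = 12
i=1: 12 = 2·5 + 2 (b=5); 5→6: 2·6 + 2 = 14; 14−1 = 13
i=2: 13 = 2·6 + 1 (b=6); 6→7: 2·7 + 1 = 15; 15−1 = 14
i=3: 14 = 2·7 (b=7); 7→8: 2·8 = 16; 16−1 = 15

ω·2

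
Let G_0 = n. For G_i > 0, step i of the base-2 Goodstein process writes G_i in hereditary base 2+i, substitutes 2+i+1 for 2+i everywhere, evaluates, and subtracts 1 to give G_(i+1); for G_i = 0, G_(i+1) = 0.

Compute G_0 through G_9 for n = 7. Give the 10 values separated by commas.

7 —HB2→ 2^2 + 2 + 1 —bump→ 3^3 + 3 + 1 = 31 —(−1)→ 30
30 —HB3→ 3^3 + 3 —bump→ 4^4 + 4 = 260 —(−1)→ 259
259 —HB4→ 4^4 + 3 —bump→ 5^5 + 3 = 3128 —(−1)→ 3127
3127 —HB5→ 5^5 + 2 —bump→ 6^6 + 2 = 46658 —(−1)→ 46657
46657 —HB6→ 6^6 + 1 —bump→ 7^7 + 1 = 823544 —(−1)→ 823543
823543 —HB7→ 7^7 —bump→ 8^8 = 16777216 —(−1)→ 16777215
16777215 —HB8→ 7·8^7 + 7·8^6 + 7·8^5 + 7·8^4 + 7·8^3 + 7·8^2 + 7·8 + 7 —bump→ 7·9^7 + 7·9^6 + 7·9^5 + 7·9^4 + 7·9^3 + 7·9^2 + 7·9 + 7 = 37665880 —(−1)→ 37665879
37665879 —HB9→ 7·9^7 + 7·9^6 + 7·9^5 + 7·9^4 + 7·9^3 + 7·9^2 + 7·9 + 6 —bump→ 7·10^7 + 7·10^6 + 7·10^5 + 7·10^4 + 7·10^3 + 7·10^2 + 7·10 + 6 = 77777776 —(−1)→ 77777775
77777775 —HB10→ 7·10^7 + 7·10^6 + 7·10^5 + 7·10^4 + 7·10^3 + 7·10^2 + 7·10 + 5 —bump→ 7·11^7 + 7·11^6 + 7·11^5 + 7·11^4 + 7·11^3 + 7·11^2 + 7·11 + 5 = 150051214 —(−1)→ 150051213

7, 30, 259, 3127, 46657, 823543, 16777215, 37665879, 77777775, 150051213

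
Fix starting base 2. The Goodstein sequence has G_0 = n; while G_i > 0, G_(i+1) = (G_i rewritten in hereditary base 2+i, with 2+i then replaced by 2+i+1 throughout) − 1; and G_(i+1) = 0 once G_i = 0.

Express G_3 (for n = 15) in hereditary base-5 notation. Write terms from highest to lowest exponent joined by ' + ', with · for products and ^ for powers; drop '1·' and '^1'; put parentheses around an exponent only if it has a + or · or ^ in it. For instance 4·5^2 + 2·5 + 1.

5^(5 + 1) + 5^5 + 2

step 0: 15 = 2^(2 + 1) + 2^2 + 2 + 1; sub 3 for 2: 3^(3 + 1) + 3^3 + 3 + 1; = 112; G_1 = 112−1 = 111
step 1: 111 = 3^(3 + 1) + 3^3 + 3; sub 4 for 3: 4^(4 + 1) + 4^4 + 4; = 1284; G_2 = 1284−1 = 1283
step 2: 1283 = 4^(4 + 1) + 4^4 + 3; sub 5 for 4: 5^(5 + 1) + 5^5 + 3; = 18753; G_3 = 18753−1 = 18752
step 3: 18752 = 5^(5 + 1) + 5^5 + 2; sub 6 for 5: 6^(6 + 1) + 6^6 + 2; = 326594; G_4 = 326594−1 = 326593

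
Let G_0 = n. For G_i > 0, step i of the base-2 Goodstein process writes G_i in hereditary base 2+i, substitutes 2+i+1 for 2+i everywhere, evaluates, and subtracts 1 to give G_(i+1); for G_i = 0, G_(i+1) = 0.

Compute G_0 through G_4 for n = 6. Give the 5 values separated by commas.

6, 29, 257, 3125, 46655

(0) 6|_2 = 2^2 + 2 ↦ 3^3 + 3|_3 = 30 ⇒ 29
(1) 29|_3 = 3^3 + 2 ↦ 4^4 + 2|_4 = 258 ⇒ 257
(2) 257|_4 = 4^4 + 1 ↦ 5^5 + 1|_5 = 3126 ⇒ 3125
(3) 3125|_5 = 5^5 ↦ 6^6|_6 = 46656 ⇒ 46655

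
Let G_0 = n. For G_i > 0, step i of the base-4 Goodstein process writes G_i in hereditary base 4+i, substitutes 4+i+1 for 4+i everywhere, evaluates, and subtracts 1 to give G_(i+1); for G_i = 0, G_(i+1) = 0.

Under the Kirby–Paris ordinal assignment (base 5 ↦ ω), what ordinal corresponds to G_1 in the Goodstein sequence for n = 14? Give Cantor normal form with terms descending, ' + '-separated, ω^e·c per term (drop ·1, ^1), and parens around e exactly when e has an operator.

(0) 14|_4 = 3·4 + 2 ↦ 3·5 + 2|_5 = 17 ⇒ 16
(1) 16|_5 = 3·5 + 1 ↦ 3·6 + 1|_6 = 19 ⇒ 18

ω·3 + 1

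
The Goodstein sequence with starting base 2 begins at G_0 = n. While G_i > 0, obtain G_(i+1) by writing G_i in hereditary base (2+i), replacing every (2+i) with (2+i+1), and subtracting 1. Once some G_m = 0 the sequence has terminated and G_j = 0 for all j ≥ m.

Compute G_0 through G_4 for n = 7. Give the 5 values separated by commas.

[0] 7 ≡ 2^2 + 2 + 1 (base 2). Lift 3: 31. −1: 30.
[1] 30 ≡ 3^3 + 3 (base 3). Lift 4: 260. −1: 259.
[2] 259 ≡ 4^4 + 3 (base 4). Lift 5: 3128. −1: 3127.
[3] 3127 ≡ 5^5 + 2 (base 5). Lift 6: 46658. −1: 46657.

7, 30, 259, 3127, 46657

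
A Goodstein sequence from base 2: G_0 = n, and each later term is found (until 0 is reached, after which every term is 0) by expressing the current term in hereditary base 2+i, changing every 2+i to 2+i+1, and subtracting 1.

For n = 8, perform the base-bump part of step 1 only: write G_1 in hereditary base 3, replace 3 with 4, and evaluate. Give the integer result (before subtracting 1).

554

i=0: 8 = 2^(2 + 1) (b=2); 2→3: 3^(3 + 1) = 81; 81−1 = 80
i=1: 80 = 2·3^3 + 2·3^2 + 2·3 + 2 (b=3); 3→4: 2·4^4 + 2·4^2 + 2·4 + 2 = 554; 554−1 = 553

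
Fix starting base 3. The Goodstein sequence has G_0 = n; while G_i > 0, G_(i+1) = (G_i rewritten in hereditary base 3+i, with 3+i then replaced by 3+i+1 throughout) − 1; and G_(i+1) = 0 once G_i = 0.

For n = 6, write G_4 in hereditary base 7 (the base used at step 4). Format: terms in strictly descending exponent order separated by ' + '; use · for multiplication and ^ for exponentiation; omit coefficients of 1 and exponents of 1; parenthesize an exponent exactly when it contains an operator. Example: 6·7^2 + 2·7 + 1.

7

6 —HB3→ 2·3 —bump→ 2·4 = 8 —(−1)→ 7
7 —HB4→ 4 + 3 —bump→ 5 + 3 = 8 —(−1)→ 7
7 —HB5→ 5 + 2 —bump→ 6 + 2 = 8 —(−1)→ 7
7 —HB6→ 6 + 1 —bump→ 7 + 1 = 8 —(−1)→ 7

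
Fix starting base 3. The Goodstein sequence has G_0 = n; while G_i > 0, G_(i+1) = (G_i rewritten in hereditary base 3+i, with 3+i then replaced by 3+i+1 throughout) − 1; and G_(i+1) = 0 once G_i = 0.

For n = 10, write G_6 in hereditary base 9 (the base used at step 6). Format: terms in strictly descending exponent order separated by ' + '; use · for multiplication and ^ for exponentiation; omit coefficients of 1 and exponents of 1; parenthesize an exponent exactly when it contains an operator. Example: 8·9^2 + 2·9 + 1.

4·9

G_0=10  [base 3] 3^2 + 1  →[3↦4]→  4^2 + 1 = 17  −1 ⇒ G_1=16
G_1=16  [base 4] 4^2  →[4↦5]→  5^2 = 25  −1 ⇒ G_2=24
G_2=24  [base 5] 4·5 + 4  →[5↦6]→  4·6 + 4 = 28  −1 ⇒ G_3=27
G_3=27  [base 6] 4·6 + 3  →[6↦7]→  4·7 + 3 = 31  −1 ⇒ G_4=30
G_4=30  [base 7] 4·7 + 2  →[7↦8]→  4·8 + 2 = 34  −1 ⇒ G_5=33
G_5=33  [base 8] 4·8 + 1  →[8↦9]→  4·9 + 1 = 37  −1 ⇒ G_6=36
G_6=36  [base 9] 4·9  →[9↦10]→  4·10 = 40  −1 ⇒ G_7=39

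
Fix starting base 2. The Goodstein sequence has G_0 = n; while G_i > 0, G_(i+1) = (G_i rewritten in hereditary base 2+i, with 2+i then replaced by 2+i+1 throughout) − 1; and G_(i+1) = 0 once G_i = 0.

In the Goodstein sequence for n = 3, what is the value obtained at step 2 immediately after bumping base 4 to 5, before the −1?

(0) 3|_2 = 2 + 1 ↦ 3 + 1|_3 = 4 ⇒ 3
(1) 3|_3 = 3 ↦ 4|_4 = 4 ⇒ 3
(2) 3|_4 = 3 ↦ 3|_5 = 3 ⇒ 2

3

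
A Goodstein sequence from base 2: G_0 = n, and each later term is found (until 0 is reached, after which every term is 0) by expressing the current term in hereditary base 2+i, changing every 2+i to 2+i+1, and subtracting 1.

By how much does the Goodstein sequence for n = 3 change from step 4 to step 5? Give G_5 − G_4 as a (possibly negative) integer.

(0) 3|_2 = 2 + 1 ↦ 3 + 1|_3 = 4 ⇒ 3
(1) 3|_3 = 3 ↦ 4|_4 = 4 ⇒ 3
(2) 3|_4 = 3 ↦ 3|_5 = 3 ⇒ 2
(3) 2|_5 = 2 ↦ 2|_6 = 2 ⇒ 1
(4) 1|_6 = 1 ↦ 1|_7 = 1 ⇒ 0

-1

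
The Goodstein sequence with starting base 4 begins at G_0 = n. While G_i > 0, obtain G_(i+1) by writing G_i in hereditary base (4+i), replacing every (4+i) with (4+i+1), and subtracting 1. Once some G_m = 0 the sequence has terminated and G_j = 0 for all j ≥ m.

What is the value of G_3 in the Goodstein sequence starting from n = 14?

20

base 4: 14 = 3·4 + 2; at 5: 3·5 + 2 = 17; next = 16
base 5: 16 = 3·5 + 1; at 6: 3·6 + 1 = 19; next = 18
base 6: 18 = 3·6; at 7: 3·7 = 21; next = 20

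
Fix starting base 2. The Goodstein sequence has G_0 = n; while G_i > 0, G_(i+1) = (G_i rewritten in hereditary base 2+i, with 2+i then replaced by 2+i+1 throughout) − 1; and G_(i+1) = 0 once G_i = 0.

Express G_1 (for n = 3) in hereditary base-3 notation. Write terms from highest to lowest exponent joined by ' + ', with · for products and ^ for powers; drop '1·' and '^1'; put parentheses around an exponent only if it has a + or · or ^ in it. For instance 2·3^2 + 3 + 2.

(0) 3|_2 = 2 + 1 ↦ 3 + 1|_3 = 4 ⇒ 3
(1) 3|_3 = 3 ↦ 4|_4 = 4 ⇒ 3

3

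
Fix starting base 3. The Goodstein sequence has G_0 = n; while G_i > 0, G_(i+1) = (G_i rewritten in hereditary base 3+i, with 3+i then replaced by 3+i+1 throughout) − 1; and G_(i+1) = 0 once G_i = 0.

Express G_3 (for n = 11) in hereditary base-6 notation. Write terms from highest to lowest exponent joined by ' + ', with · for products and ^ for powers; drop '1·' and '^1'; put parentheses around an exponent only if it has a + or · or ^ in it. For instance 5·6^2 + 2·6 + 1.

5·6 + 5

G_0 = 11. HB_3(11) = 3^2 + 2. Bump = 18. G_1 = 17.
G_1 = 17. HB_4(17) = 4^2 + 1. Bump = 26. G_2 = 25.
G_2 = 25. HB_5(25) = 5^2. Bump = 36. G_3 = 35.
G_3 = 35. HB_6(35) = 5·6 + 5. Bump = 40. G_4 = 39.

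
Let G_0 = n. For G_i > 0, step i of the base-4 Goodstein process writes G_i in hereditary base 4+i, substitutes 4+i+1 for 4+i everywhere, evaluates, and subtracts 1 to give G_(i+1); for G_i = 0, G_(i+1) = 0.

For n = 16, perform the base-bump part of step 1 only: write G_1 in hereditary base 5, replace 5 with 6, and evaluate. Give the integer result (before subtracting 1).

28

step 0: 16 = 4^2; sub 5 for 4: 5^2; = 25; G_1 = 25−1 = 24
step 1: 24 = 4·5 + 4; sub 6 for 5: 4·6 + 4; = 28; G_2 = 28−1 = 27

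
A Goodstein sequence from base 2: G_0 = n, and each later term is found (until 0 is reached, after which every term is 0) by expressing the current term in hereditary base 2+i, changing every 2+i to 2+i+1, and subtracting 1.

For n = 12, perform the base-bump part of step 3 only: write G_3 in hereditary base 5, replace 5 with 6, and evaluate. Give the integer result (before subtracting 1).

280020

G_0=12  [base 2] 2^(2 + 1) + 2^2  →[2↦3]→  3^(3 + 1) + 3^3 = 108  −1 ⇒ G_1=107
G_1=107  [base 3] 3^(3 + 1) + 2·3^2 + 2·3 + 2  →[3↦4]→  4^(4 + 1) + 2·4^2 + 2·4 + 2 = 1066  −1 ⇒ G_2=1065
G_2=1065  [base 4] 4^(4 + 1) + 2·4^2 + 2·4 + 1  →[4↦5]→  5^(5 + 1) + 2·5^2 + 2·5 + 1 = 15686  −1 ⇒ G_3=15685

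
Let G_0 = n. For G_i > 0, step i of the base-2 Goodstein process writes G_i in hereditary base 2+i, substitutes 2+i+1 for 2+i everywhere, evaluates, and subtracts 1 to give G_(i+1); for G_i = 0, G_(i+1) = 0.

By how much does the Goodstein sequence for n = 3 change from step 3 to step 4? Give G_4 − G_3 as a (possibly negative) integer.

-1

G_0=3  [base 2] 2 + 1  →[2↦3]→  3 + 1 = 4  −1 ⇒ G_1=3
G_1=3  [base 3] 3  →[3↦4]→  4 = 4  −1 ⇒ G_2=3
G_2=3  [base 4] 3  →[4↦5]→  3 = 3  −1 ⇒ G_3=2
G_3=2  [base 5] 2  →[5↦6]→  2 = 2  −1 ⇒ G_4=1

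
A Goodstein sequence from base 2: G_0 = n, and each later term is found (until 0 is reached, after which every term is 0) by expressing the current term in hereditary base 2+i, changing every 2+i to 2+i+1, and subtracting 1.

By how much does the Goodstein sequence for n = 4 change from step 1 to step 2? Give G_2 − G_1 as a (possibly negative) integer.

base 2: 4 = 2^2; at 3: 3^3 = 27; next = 26
base 3: 26 = 2·3^2 + 2·3 + 2; at 4: 2·4^2 + 2·4 + 2 = 42; next = 41

15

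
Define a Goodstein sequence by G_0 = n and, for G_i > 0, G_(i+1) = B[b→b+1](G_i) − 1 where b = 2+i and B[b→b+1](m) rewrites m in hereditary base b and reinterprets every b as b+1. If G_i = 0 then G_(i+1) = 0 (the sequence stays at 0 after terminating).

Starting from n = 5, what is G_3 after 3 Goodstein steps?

467

G_0=5  [base 2] 2^2 + 1  →[2↦3]→  3^3 + 1 = 28  −1 ⇒ G_1=27
G_1=27  [base 3] 3^3  →[3↦4]→  4^4 = 256  −1 ⇒ G_2=255
G_2=255  [base 4] 3·4^3 + 3·4^2 + 3·4 + 3  →[4↦5]→  3·5^3 + 3·5^2 + 3·5 + 3 = 468  −1 ⇒ G_3=467
G_3=467  [base 5] 3·5^3 + 3·5^2 + 3·5 + 2  →[5↦6]→  3·6^3 + 3·6^2 + 3·6 + 2 = 776  −1 ⇒ G_4=775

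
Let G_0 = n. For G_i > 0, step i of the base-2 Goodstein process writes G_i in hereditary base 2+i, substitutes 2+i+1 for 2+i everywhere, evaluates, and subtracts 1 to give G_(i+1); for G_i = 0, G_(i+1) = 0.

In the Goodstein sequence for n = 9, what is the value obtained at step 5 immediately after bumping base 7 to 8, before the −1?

50333400

step 0: 9 = 2^(2 + 1) + 1; sub 3 for 2: 3^(3 + 1) + 1; = 82; G_1 = 82−1 = 81
step 1: 81 = 3^(3 + 1); sub 4 for 3: 4^(4 + 1); = 1024; G_2 = 1024−1 = 1023
step 2: 1023 = 3·4^4 + 3·4^3 + 3·4^2 + 3·4 + 3; sub 5 for 4: 3·5^5 + 3·5^3 + 3·5^2 + 3·5 + 3; = 9843; G_3 = 9843−1 = 9842
step 3: 9842 = 3·5^5 + 3·5^3 + 3·5^2 + 3·5 + 2; sub 6 for 5: 3·6^6 + 3·6^3 + 3·6^2 + 3·6 + 2; = 140744; G_4 = 140744−1 = 140743
step 4: 140743 = 3·6^6 + 3·6^3 + 3·6^2 + 3·6 + 1; sub 7 for 6: 3·7^7 + 3·7^3 + 3·7^2 + 3·7 + 1; = 2471827; G_5 = 2471827−1 = 2471826
step 5: 2471826 = 3·7^7 + 3·7^3 + 3·7^2 + 3·7; sub 8 for 7: 3·8^8 + 3·8^3 + 3·8^2 + 3·8; = 50333400; G_6 = 50333400−1 = 50333399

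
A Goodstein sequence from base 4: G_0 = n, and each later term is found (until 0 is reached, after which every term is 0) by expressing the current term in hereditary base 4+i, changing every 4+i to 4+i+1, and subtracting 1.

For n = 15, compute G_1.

base 4: 15 = 3·4 + 3; at 5: 3·5 + 3 = 18; next = 17
base 5: 17 = 3·5 + 2; at 6: 3·6 + 2 = 20; next = 19

17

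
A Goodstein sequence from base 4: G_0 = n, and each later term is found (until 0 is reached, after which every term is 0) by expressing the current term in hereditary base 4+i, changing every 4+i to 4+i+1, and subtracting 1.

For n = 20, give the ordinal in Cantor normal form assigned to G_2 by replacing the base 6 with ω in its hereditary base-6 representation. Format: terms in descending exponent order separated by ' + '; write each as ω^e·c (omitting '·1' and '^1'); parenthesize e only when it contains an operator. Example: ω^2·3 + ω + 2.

G_0 = 20. HB_4(20) = 4^2 + 4. Bump = 30. G_1 = 29.
G_1 = 29. HB_5(29) = 5^2 + 4. Bump = 40. G_2 = 39.

ω^2 + 3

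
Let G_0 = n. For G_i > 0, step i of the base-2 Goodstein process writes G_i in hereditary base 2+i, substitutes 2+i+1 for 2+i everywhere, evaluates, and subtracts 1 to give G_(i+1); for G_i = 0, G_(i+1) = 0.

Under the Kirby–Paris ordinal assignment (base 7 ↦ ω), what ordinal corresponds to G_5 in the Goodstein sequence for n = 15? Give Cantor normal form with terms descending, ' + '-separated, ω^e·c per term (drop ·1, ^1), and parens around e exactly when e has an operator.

ω^(ω + 1) + ω^ω

base 2: 15 = 2^(2 + 1) + 2^2 + 2 + 1; at 3: 3^(3 + 1) + 3^3 + 3 + 1 = 112; next = 111
base 3: 111 = 3^(3 + 1) + 3^3 + 3; at 4: 4^(4 + 1) + 4^4 + 4 = 1284; next = 1283
base 4: 1283 = 4^(4 + 1) + 4^4 + 3; at 5: 5^(5 + 1) + 5^5 + 3 = 18753; next = 18752
base 5: 18752 = 5^(5 + 1) + 5^5 + 2; at 6: 6^(6 + 1) + 6^6 + 2 = 326594; next = 326593
base 6: 326593 = 6^(6 + 1) + 6^6 + 1; at 7: 7^(7 + 1) + 7^7 + 1 = 6588345; next = 6588344
base 7: 6588344 = 7^(7 + 1) + 7^7; at 8: 8^(8 + 1) + 8^8 = 150994944; next = 150994943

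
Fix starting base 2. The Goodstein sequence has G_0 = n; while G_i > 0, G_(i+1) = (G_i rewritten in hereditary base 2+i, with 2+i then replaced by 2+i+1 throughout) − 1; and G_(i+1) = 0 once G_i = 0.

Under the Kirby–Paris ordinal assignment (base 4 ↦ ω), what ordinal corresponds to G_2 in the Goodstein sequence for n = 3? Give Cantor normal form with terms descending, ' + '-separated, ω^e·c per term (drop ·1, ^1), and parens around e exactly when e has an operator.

G_0 = 3. HB_2(3) = 2 + 1. Bump = 4. G_1 = 3.
G_1 = 3. HB_3(3) = 3. Bump = 4. G_2 = 3.
G_2 = 3. HB_4(3) = 3. Bump = 3. G_3 = 2.

3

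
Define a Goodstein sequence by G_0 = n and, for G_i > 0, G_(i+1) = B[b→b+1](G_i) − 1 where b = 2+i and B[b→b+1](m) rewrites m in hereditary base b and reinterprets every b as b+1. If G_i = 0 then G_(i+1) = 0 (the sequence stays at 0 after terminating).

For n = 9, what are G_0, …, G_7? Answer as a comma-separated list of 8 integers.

base 2: 9 = 2^(2 + 1) + 1; at 3: 3^(3 + 1) + 1 = 82; next = 81
base 3: 81 = 3^(3 + 1); at 4: 4^(4 + 1) = 1024; next = 1023
base 4: 1023 = 3·4^4 + 3·4^3 + 3·4^2 + 3·4 + 3; at 5: 3·5^5 + 3·5^3 + 3·5^2 + 3·5 + 3 = 9843; next = 9842
base 5: 9842 = 3·5^5 + 3·5^3 + 3·5^2 + 3·5 + 2; at 6: 3·6^6 + 3·6^3 + 3·6^2 + 3·6 + 2 = 140744; next = 140743
base 6: 140743 = 3·6^6 + 3·6^3 + 3·6^2 + 3·6 + 1; at 7: 3·7^7 + 3·7^3 + 3·7^2 + 3·7 + 1 = 2471827; next = 2471826
base 7: 2471826 = 3·7^7 + 3·7^3 + 3·7^2 + 3·7; at 8: 3·8^8 + 3·8^3 + 3·8^2 + 3·8 = 50333400; next = 50333399
base 8: 50333399 = 3·8^8 + 3·8^3 + 3·8^2 + 2·8 + 7; at 9: 3·9^9 + 3·9^3 + 3·9^2 + 2·9 + 7 = 1162263922; next = 1162263921

9, 81, 1023, 9842, 140743, 2471826, 50333399, 1162263921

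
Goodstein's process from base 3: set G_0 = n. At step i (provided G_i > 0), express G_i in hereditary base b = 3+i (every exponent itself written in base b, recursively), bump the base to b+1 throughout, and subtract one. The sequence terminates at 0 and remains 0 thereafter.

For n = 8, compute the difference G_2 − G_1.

G_0=8  [base 3] 2·3 + 2  →[3↦4]→  2·4 + 2 = 10  −1 ⇒ G_1=9
G_1=9  [base 4] 2·4 + 1  →[4↦5]→  2·5 + 1 = 11  −1 ⇒ G_2=10

1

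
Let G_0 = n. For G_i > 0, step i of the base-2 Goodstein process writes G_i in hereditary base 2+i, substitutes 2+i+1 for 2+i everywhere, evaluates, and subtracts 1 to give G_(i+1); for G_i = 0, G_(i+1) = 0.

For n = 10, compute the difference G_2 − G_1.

942

(0) 10|_2 = 2^(2 + 1) + 2 ↦ 3^(3 + 1) + 3|_3 = 84 ⇒ 83
(1) 83|_3 = 3^(3 + 1) + 2 ↦ 4^(4 + 1) + 2|_4 = 1026 ⇒ 1025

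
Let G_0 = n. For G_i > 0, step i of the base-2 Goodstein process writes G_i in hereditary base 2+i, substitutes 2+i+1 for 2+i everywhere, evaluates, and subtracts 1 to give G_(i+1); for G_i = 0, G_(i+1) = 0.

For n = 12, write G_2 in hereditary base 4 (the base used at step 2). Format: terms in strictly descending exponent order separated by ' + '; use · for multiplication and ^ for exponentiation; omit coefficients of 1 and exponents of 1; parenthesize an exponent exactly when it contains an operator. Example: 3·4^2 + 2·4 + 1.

G_0 = 12. HB_2(12) = 2^(2 + 1) + 2^2. Bump = 108. G_1 = 107.
G_1 = 107. HB_3(107) = 3^(3 + 1) + 2·3^2 + 2·3 + 2. Bump = 1066. G_2 = 1065.
G_2 = 1065. HB_4(1065) = 4^(4 + 1) + 2·4^2 + 2·4 + 1. Bump = 15686. G_3 = 15685.

4^(4 + 1) + 2·4^2 + 2·4 + 1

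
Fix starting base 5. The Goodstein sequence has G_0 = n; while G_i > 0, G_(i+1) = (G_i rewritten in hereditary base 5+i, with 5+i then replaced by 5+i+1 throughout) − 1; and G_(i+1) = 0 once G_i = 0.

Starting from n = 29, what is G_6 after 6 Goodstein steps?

29 —HB5→ 5^2 + 4 —bump→ 6^2 + 4 = 40 —(−1)→ 39
39 —HB6→ 6^2 + 3 —bump→ 7^2 + 3 = 52 —(−1)→ 51
51 —HB7→ 7^2 + 2 —bump→ 8^2 + 2 = 66 —(−1)→ 65
65 —HB8→ 8^2 + 1 —bump→ 9^2 + 1 = 82 —(−1)→ 81
81 —HB9→ 9^2 —bump→ 10^2 = 100 —(−1)→ 99
99 —HB10→ 9·10 + 9 —bump→ 9·11 + 9 = 108 —(−1)→ 107
107 —HB11→ 9·11 + 8 —bump→ 9·12 + 8 = 116 —(−1)→ 115

107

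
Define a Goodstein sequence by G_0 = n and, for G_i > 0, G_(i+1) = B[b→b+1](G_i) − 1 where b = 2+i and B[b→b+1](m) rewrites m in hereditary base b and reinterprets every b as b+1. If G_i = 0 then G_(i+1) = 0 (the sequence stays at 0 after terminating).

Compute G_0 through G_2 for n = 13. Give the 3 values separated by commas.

13, 108, 1279

i=0: 13 = 2^(2 + 1) + 2^2 + 1 (b=2); 2→3: 3^(3 + 1) + 3^3 + 1 = 109; 109−1 = 108
i=1: 108 = 3^(3 + 1) + 3^3 (b=3); 3→4: 4^(4 + 1) + 4^4 = 1280; 1280−1 = 1279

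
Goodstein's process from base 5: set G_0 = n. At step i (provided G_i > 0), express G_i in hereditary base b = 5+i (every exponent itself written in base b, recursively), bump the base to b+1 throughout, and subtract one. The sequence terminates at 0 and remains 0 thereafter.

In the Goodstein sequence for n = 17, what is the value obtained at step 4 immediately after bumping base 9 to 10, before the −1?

26

base 5: 17 = 3·5 + 2; at 6: 3·6 + 2 = 20; next = 19
base 6: 19 = 3·6 + 1; at 7: 3·7 + 1 = 22; next = 21
base 7: 21 = 3·7; at 8: 3·8 = 24; next = 23
base 8: 23 = 2·8 + 7; at 9: 2·9 + 7 = 25; next = 24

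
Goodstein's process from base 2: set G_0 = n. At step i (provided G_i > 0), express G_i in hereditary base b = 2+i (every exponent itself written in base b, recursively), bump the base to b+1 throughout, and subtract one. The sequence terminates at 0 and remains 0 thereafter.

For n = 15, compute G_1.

G_0 = 15. HB_2(15) = 2^(2 + 1) + 2^2 + 2 + 1. Bump = 112. G_1 = 111.
G_1 = 111. HB_3(111) = 3^(3 + 1) + 3^3 + 3. Bump = 1284. G_2 = 1283.

111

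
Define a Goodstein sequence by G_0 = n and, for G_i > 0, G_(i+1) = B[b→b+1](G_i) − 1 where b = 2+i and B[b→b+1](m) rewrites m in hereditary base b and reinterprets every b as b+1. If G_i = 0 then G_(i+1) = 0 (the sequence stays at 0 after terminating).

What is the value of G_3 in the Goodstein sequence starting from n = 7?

3127

base 2: 7 = 2^2 + 2 + 1; at 3: 3^3 + 3 + 1 = 31; next = 30
base 3: 30 = 3^3 + 3; at 4: 4^4 + 4 = 260; next = 259
base 4: 259 = 4^4 + 3; at 5: 5^5 + 3 = 3128; next = 3127
base 5: 3127 = 5^5 + 2; at 6: 6^6 + 2 = 46658; next = 46657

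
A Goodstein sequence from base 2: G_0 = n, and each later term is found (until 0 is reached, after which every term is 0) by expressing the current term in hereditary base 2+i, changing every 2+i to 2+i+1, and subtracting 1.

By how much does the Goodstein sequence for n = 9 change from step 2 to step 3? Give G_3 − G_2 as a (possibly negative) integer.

8819

G_0=9  [base 2] 2^(2 + 1) + 1  →[2↦3]→  3^(3 + 1) + 1 = 82  −1 ⇒ G_1=81
G_1=81  [base 3] 3^(3 + 1)  →[3↦4]→  4^(4 + 1) = 1024  −1 ⇒ G_2=1023
G_2=1023  [base 4] 3·4^4 + 3·4^3 + 3·4^2 + 3·4 + 3  →[4↦5]→  3·5^5 + 3·5^3 + 3·5^2 + 3·5 + 3 = 9843  −1 ⇒ G_3=9842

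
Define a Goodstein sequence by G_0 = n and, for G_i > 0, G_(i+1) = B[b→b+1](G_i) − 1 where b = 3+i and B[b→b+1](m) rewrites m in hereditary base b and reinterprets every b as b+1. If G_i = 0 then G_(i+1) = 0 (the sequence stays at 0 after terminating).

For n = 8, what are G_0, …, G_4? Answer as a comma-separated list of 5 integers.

base 3: 8 = 2·3 + 2; at 4: 2·4 + 2 = 10; next = 9
base 4: 9 = 2·4 + 1; at 5: 2·5 + 1 = 11; next = 10
base 5: 10 = 2·5; at 6: 2·6 = 12; next = 11
base 6: 11 = 6 + 5; at 7: 7 + 5 = 12; next = 11

8, 9, 10, 11, 11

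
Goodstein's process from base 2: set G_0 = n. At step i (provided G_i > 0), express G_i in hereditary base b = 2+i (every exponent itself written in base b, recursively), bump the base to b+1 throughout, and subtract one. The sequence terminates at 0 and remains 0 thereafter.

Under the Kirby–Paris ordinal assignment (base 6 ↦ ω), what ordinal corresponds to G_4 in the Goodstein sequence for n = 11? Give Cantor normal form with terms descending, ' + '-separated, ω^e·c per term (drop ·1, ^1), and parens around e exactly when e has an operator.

ω^(ω + 1) + 1

G_0 = 11. HB_2(11) = 2^(2 + 1) + 2 + 1. Bump = 85. G_1 = 84.
G_1 = 84. HB_3(84) = 3^(3 + 1) + 3. Bump = 1028. G_2 = 1027.
G_2 = 1027. HB_4(1027) = 4^(4 + 1) + 3. Bump = 15628. G_3 = 15627.
G_3 = 15627. HB_5(15627) = 5^(5 + 1) + 2. Bump = 279938. G_4 = 279937.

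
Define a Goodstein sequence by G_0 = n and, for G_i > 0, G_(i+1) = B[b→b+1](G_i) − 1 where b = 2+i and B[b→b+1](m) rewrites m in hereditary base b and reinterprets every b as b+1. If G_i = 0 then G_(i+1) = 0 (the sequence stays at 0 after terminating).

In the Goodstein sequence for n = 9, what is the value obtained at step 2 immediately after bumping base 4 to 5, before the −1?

[0] 9 ≡ 2^(2 + 1) + 1 (base 2). Lift 3: 82. −1: 81.
[1] 81 ≡ 3^(3 + 1) (base 3). Lift 4: 1024. −1: 1023.
[2] 1023 ≡ 3·4^4 + 3·4^3 + 3·4^2 + 3·4 + 3 (base 4). Lift 5: 9843. −1: 9842.

9843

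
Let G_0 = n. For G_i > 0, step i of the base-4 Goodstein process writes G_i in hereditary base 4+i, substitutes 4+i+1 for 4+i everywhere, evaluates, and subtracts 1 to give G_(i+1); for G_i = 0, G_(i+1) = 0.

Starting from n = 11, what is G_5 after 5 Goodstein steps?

(0) 11|_4 = 2·4 + 3 ↦ 2·5 + 3|_5 = 13 ⇒ 12
(1) 12|_5 = 2·5 + 2 ↦ 2·6 + 2|_6 = 14 ⇒ 13
(2) 13|_6 = 2·6 + 1 ↦ 2·7 + 1|_7 = 15 ⇒ 14
(3) 14|_7 = 2·7 ↦ 2·8|_8 = 16 ⇒ 15
(4) 15|_8 = 8 + 7 ↦ 9 + 7|_9 = 16 ⇒ 15
(5) 15|_9 = 9 + 6 ↦ 10 + 6|_10 = 16 ⇒ 15

15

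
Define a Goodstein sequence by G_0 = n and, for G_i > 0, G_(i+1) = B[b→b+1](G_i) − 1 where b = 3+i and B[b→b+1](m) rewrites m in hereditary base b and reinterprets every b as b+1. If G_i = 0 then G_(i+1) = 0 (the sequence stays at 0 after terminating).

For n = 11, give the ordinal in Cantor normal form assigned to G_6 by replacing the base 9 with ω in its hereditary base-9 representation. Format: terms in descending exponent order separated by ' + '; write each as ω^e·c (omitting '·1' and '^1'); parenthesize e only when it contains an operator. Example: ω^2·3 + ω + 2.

ω·5 + 2

G_0 = 11. HB_3(11) = 3^2 + 2. Bump = 18. G_1 = 17.
G_1 = 17. HB_4(17) = 4^2 + 1. Bump = 26. G_2 = 25.
G_2 = 25. HB_5(25) = 5^2. Bump = 36. G_3 = 35.
G_3 = 35. HB_6(35) = 5·6 + 5. Bump = 40. G_4 = 39.
G_4 = 39. HB_7(39) = 5·7 + 4. Bump = 44. G_5 = 43.
G_5 = 43. HB_8(43) = 5·8 + 3. Bump = 48. G_6 = 47.
G_6 = 47. HB_9(47) = 5·9 + 2. Bump = 52. G_7 = 51.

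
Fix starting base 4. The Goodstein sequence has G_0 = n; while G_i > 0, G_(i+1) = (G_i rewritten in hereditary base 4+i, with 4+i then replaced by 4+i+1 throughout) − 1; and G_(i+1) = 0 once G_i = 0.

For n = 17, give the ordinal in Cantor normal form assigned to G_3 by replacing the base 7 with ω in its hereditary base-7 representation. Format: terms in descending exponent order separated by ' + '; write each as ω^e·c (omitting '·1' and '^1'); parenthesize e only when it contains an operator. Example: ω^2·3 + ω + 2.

ω·5 + 4

[0] 17 ≡ 4^2 + 1 (base 4). Lift 5: 26. −1: 25.
[1] 25 ≡ 5^2 (base 5). Lift 6: 36. −1: 35.
[2] 35 ≡ 5·6 + 5 (base 6). Lift 7: 40. −1: 39.
[3] 39 ≡ 5·7 + 4 (base 7). Lift 8: 44. −1: 43.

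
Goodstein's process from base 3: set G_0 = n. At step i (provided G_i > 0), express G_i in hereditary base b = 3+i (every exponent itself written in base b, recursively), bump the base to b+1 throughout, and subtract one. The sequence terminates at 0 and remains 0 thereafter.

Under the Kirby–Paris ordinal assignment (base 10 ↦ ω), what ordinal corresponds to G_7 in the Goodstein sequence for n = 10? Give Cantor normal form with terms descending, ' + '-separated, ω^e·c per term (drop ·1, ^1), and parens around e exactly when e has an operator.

ω·3 + 9

G_0=10  [base 3] 3^2 + 1  →[3↦4]→  4^2 + 1 = 17  −1 ⇒ G_1=16
G_1=16  [base 4] 4^2  →[4↦5]→  5^2 = 25  −1 ⇒ G_2=24
G_2=24  [base 5] 4·5 + 4  →[5↦6]→  4·6 + 4 = 28  −1 ⇒ G_3=27
G_3=27  [base 6] 4·6 + 3  →[6↦7]→  4·7 + 3 = 31  −1 ⇒ G_4=30
G_4=30  [base 7] 4·7 + 2  →[7↦8]→  4·8 + 2 = 34  −1 ⇒ G_5=33
G_5=33  [base 8] 4·8 + 1  →[8↦9]→  4·9 + 1 = 37  −1 ⇒ G_6=36
G_6=36  [base 9] 4·9  →[9↦10]→  4·10 = 40  −1 ⇒ G_7=39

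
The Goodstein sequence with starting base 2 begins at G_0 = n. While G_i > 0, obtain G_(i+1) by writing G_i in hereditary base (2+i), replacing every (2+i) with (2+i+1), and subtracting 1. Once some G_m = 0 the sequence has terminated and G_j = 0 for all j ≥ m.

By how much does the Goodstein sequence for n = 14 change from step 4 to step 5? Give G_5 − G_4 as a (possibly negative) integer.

5536249

base 2: 14 = 2^(2 + 1) + 2^2 + 2; at 3: 3^(3 + 1) + 3^3 + 3 = 111; next = 110
base 3: 110 = 3^(3 + 1) + 3^3 + 2; at 4: 4^(4 + 1) + 4^4 + 2 = 1282; next = 1281
base 4: 1281 = 4^(4 + 1) + 4^4 + 1; at 5: 5^(5 + 1) + 5^5 + 1 = 18751; next = 18750
base 5: 18750 = 5^(5 + 1) + 5^5; at 6: 6^(6 + 1) + 6^6 = 326592; next = 326591
base 6: 326591 = 6^(6 + 1) + 5·6^5 + 5·6^4 + 5·6^3 + 5·6^2 + 5·6 + 5; at 7: 7^(7 + 1) + 5·7^5 + 5·7^4 + 5·7^3 + 5·7^2 + 5·7 + 5 = 5862841; next = 5862840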